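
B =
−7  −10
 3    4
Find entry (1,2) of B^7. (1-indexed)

−1270

tr B = −3 and det B = 2, so the characteristic polynomial is λ² − (−3)λ + (2) with roots −2 and −1.
Eigenvectors give P = [[−2, −5], [1, 3]] with P⁻¹ = [[−3, −5], [1, 2]], and B = P·diag(−2, −1)·P⁻¹.
Then B^7 = P·diag(−128, −1)·P⁻¹ = [[256, 5], [−128, −3]] · [[−3, −5], [1, 2]] = [[−763, −1270], [381, 634]].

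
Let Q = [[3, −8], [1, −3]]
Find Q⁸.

[[1, 0], [0, 1]]

Q² = I (check: tr Q = 0 and det Q = −1), so Q⁸ = I since 8 is even.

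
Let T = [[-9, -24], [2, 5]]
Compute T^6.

[[2913, 8736], [-728, -2183]]

tr T = -4 and det T = 3, so the characteristic polynomial is λ² − (-4)λ + (3) with roots -3 and -1.
Eigenvectors give P = [[4, -3], [-1, 1]] with P⁻¹ = [[1, 3], [1, 4]], and T = P·diag(-3, -1)·P⁻¹.
Then T^6 = P·diag(729, 1)·P⁻¹ = [[2916, -3], [-729, 1]] · [[1, 3], [1, 4]] = [[2913, 8736], [-728, -2183]].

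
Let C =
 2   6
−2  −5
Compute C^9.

[[1532, 3066], [−1022, −2045]]

tr C = −3 and det C = 2, so the characteristic polynomial is λ² − (−3)λ + (2) with roots −2 and −1.
Eigenvectors give P = [[−3, −2], [2, 1]] with P⁻¹ = [[1, 2], [−2, −3]], and C = P·diag(−2, −1)·P⁻¹.
Then C^9 = P·diag(−512, −1)·P⁻¹ = [[1536, 2], [−1024, −1]] · [[1, 2], [−2, −3]] = [[1532, 3066], [−1022, −2045]].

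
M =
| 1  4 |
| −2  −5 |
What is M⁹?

[[19681, 39364], [−19682, −39365]]

tr M = −4 and det M = 3, so the characteristic polynomial is λ² − (−4)λ + (3) with roots −1 and −3.
Eigenvectors give P = [[−2, −1], [1, 1]] with P⁻¹ = [[−1, −1], [1, 2]], and M = P·diag(−1, −3)·P⁻¹.
Then M⁹ = P·diag(−1, −19683)·P⁻¹ = [[2, 19683], [−1, −19683]] · [[−1, −1], [1, 2]] = [[19681, 39364], [−19682, −39365]].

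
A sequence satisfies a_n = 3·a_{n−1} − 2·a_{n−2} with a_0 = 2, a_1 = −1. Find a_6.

With companion matrix M = [[3, −2], [1, 0]], [a_n, a_{n−1}]ᵀ = M·[a_{n−1}, a_{n−2}]ᵀ, so [a_6, a_5]ᵀ = M⁵·[a_1, a_0]ᵀ.
M⁵ = [[63, −62], [31, −30]], giving [a_6, a_5]ᵀ = [[−187], [−91]].

−187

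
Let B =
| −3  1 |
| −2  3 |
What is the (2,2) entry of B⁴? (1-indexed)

49

B² = [[7, 0], [0, 7]]
B³ = [[−21, 7], [−14, 21]]
B⁴ = [[49, 0], [0, 49]]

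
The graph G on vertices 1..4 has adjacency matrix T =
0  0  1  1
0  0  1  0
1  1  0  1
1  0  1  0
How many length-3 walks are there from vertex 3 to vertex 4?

4

The number of length-3 walks from vertex 3 to vertex 4 is entry (3,4) of T^3, where T is the adjacency matrix.
T^2 = [[2, 1, 1, 1], [1, 1, 0, 1], [1, 0, 3, 1], [1, 1, 1, 2]]
T^3 = [[2, 1, 4, 3], [1, 0, 3, 1], [4, 3, 2, 4], [3, 1, 4, 2]]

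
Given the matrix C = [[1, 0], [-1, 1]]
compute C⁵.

C = I + N where N = [[0, 0], [-1, 0]] is strictly lower-triangular, so N² = 0.
(I + N)⁵ = I + 5·N = [[1, 0], [-5, 1]].

[[1, 0], [-5, 1]]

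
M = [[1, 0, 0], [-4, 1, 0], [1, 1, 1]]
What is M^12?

[[1, 0, 0], [-48, 1, 0], [-252, 12, 1]]

M = I + N where N = [[0, 0, 0], [-4, 0, 0], [1, 1, 0]] is strictly lower-triangular, so N^3 = 0.
(I + N)^12 = I + 12·N + 66·N^2 = [[1, 0, 0], [-48, 1, 0], [-252, 12, 1]].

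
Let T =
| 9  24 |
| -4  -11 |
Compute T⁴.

tr T = -2 and det T = -3, so the characteristic polynomial is λ² − (-2)λ + (-3) with roots 1 and -3.
Eigenvectors give P = [[-3, -2], [1, 1]] with P⁻¹ = [[-1, -2], [1, 3]], and T = P·diag(1, -3)·P⁻¹.
Then T⁴ = P·diag(1, 81)·P⁻¹ = [[-3, -162], [1, 81]] · [[-1, -2], [1, 3]] = [[-159, -480], [80, 241]].

[[-159, -480], [80, 241]]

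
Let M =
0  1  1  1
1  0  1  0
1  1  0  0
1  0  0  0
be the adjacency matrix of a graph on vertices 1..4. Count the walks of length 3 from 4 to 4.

0

The number of length-3 walks from vertex 4 to vertex 4 is entry (4,4) of M³, where M is the adjacency matrix.
M² = [[3, 1, 1, 0], [1, 2, 1, 1], [1, 1, 2, 1], [0, 1, 1, 1]]
M³ = [[2, 4, 4, 3], [4, 2, 3, 1], [4, 3, 2, 1], [3, 1, 1, 0]]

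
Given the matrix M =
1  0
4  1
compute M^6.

[[1, 0], [24, 1]]

M = I + N where N = [[0, 0], [4, 0]] is strictly lower-triangular, so N^2 = 0.
(I + N)^6 = I + 6·N = [[1, 0], [24, 1]].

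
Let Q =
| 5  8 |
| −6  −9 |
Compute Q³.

[[77, 104], [−78, −105]]

tr Q = −4 and det Q = 3, so the characteristic polynomial is λ² − (−4)λ + (3) with roots −3 and −1.
Eigenvectors give P = [[−1, 4], [1, −3]] with P⁻¹ = [[3, 4], [1, 1]], and Q = P·diag(−3, −1)·P⁻¹.
Then Q³ = P·diag(−27, −1)·P⁻¹ = [[27, −4], [−27, 3]] · [[3, 4], [1, 1]] = [[77, 104], [−78, −105]].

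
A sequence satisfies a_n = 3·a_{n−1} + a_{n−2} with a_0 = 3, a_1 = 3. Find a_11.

With companion matrix C = [[3, 1], [1, 0]], [a_n, a_{n−1}]ᵀ = C·[a_{n−1}, a_{n−2}]ᵀ, so [a_11, a_10]ᵀ = C¹⁰·[a_1, a_0]ᵀ.
C¹⁰ = [[141481, 42837], [42837, 12970]], giving [a_11, a_10]ᵀ = [[552954], [167421]].

552954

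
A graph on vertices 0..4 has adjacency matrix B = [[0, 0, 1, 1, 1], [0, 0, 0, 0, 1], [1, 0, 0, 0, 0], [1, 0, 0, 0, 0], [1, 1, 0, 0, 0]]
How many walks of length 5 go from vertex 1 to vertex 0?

0

The number of length-5 walks from vertex 1 to vertex 0 is entry (1,0) of B⁵, where B is the adjacency matrix.
B² = [[3, 1, 0, 0, 0], [1, 1, 0, 0, 0], [0, 0, 1, 1, 1], [0, 0, 1, 1, 1], [0, 0, 1, 1, 2]]
B³ = [[0, 0, 3, 3, 4], [0, 0, 1, 1, 2], [3, 1, 0, 0, 0], [3, 1, 0, 0, 0], [4, 2, 0, 0, 0]]
B⁴ = [[10, 4, 0, 0, 0], [4, 2, 0, 0, 0], [0, 0, 3, 3, 4], [0, 0, 3, 3, 4], [0, 0, 4, 4, 6]]
B⁵ = [[0, 0, 10, 10, 14], [0, 0, 4, 4, 6], [10, 4, 0, 0, 0], [10, 4, 0, 0, 0], [14, 6, 0, 0, 0]]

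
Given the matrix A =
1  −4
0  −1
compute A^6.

[[1, 0], [0, 1]]

A² = I (check: tr A = 0 and det A = −1), so A^6 = I since 6 is even.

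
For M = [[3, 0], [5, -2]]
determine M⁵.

[[243, 0], [275, -32]]

tr M = 1 and det M = -6, so the characteristic polynomial is λ² − (1)λ + (-6) with roots 3 and -2.
Eigenvectors give P = [[1, 0], [1, -1]] with P⁻¹ = [[1, 0], [1, -1]], and M = P·diag(3, -2)·P⁻¹.
Then M⁵ = P·diag(243, -32)·P⁻¹ = [[243, 0], [243, 32]] · [[1, 0], [1, -1]] = [[243, 0], [275, -32]].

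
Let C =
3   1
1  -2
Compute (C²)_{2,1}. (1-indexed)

1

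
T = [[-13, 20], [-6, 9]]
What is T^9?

tr T = -4 and det T = 3, so the characteristic polynomial is λ² − (-4)λ + (3) with roots -3 and -1.
Eigenvectors give P = [[2, -5], [1, -3]] with P⁻¹ = [[3, -5], [1, -2]], and T = P·diag(-3, -1)·P⁻¹.
Then T^9 = P·diag(-19683, -1)·P⁻¹ = [[-39366, 5], [-19683, 3]] · [[3, -5], [1, -2]] = [[-118093, 196820], [-59046, 98409]].

[[-118093, 196820], [-59046, 98409]]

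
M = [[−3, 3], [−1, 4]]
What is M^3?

M^2 = [[6, 3], [−1, 13]]
M^3 = [[−21, 30], [−10, 49]]

[[−21, 30], [−10, 49]]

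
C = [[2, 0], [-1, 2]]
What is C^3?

[[8, 0], [-12, 8]]

C^2 = [[4, 0], [-4, 4]]
C^3 = [[8, 0], [-12, 8]]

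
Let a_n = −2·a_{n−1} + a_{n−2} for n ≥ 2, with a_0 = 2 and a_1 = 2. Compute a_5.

34

With companion matrix B = [[−2, 1], [1, 0]], [a_n, a_{n−1}]ᵀ = B·[a_{n−1}, a_{n−2}]ᵀ, so [a_5, a_4]ᵀ = B⁴·[a_1, a_0]ᵀ.
B⁴ = [[29, −12], [−12, 5]], giving [a_5, a_4]ᵀ = [[34], [−14]].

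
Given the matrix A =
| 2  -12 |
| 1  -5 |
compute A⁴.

tr A = -3 and det A = 2, so the characteristic polynomial is λ² − (-3)λ + (2) with roots -2 and -1.
Eigenvectors give P = [[3, -4], [1, -1]] with P⁻¹ = [[-1, 4], [-1, 3]], and A = P·diag(-2, -1)·P⁻¹.
Then A⁴ = P·diag(16, 1)·P⁻¹ = [[48, -4], [16, -1]] · [[-1, 4], [-1, 3]] = [[-44, 180], [-15, 61]].

[[-44, 180], [-15, 61]]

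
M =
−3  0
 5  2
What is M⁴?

[[81, 0], [−65, 16]]

tr M = −1 and det M = −6, so the characteristic polynomial is λ² − (−1)λ + (−6) with roots 2 and −3.
Eigenvectors give P = [[0, −1], [1, 1]] with P⁻¹ = [[1, 1], [−1, 0]], and M = P·diag(2, −3)·P⁻¹.
Then M⁴ = P·diag(16, 81)·P⁻¹ = [[0, −81], [16, 81]] · [[1, 1], [−1, 0]] = [[81, 0], [−65, 16]].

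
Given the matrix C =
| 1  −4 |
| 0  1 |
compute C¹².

C = I + N where N = [[0, −4], [0, 0]] is strictly upper-triangular, so N² = 0.
(I + N)¹² = I + 12·N = [[1, −48], [0, 1]].

[[1, −48], [0, 1]]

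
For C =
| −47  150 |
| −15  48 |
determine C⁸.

tr C = 1 and det C = −6, so the characteristic polynomial is λ² − (1)λ + (−6) with roots −2 and 3.
Eigenvectors give P = [[10, 3], [3, 1]] with P⁻¹ = [[1, −3], [−3, 10]], and C = P·diag(−2, 3)·P⁻¹.
Then C⁸ = P·diag(256, 6561)·P⁻¹ = [[2560, 19683], [768, 6561]] · [[1, −3], [−3, 10]] = [[−56489, 189150], [−18915, 63306]].

[[−56489, 189150], [−18915, 63306]]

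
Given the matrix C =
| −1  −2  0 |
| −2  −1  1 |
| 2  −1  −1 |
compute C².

[[5, 4, −2], [6, 4, −2], [−2, −2, 0]]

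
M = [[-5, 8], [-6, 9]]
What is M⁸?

[[-19679, 26240], [-19680, 26241]]

tr M = 4 and det M = 3, so the characteristic polynomial is λ² − (4)λ + (3) with roots 3 and 1.
Eigenvectors give P = [[1, 4], [1, 3]] with P⁻¹ = [[-3, 4], [1, -1]], and M = P·diag(3, 1)·P⁻¹.
Then M⁸ = P·diag(6561, 1)·P⁻¹ = [[6561, 4], [6561, 3]] · [[-3, 4], [1, -1]] = [[-19679, 26240], [-19680, 26241]].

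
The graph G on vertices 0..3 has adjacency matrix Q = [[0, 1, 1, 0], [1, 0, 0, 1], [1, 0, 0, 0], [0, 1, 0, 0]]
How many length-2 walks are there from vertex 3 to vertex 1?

The number of length-2 walks from vertex 3 to vertex 1 is entry (3,1) of Q², where Q is the adjacency matrix.
Q² = [[2, 0, 0, 1], [0, 2, 1, 0], [0, 1, 1, 0], [1, 0, 0, 1]]

0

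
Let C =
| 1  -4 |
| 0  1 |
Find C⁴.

C = I + N where N = [[0, -4], [0, 0]] is strictly upper-triangular, so N² = 0.
(I + N)⁴ = I + 4·N = [[1, -16], [0, 1]].

[[1, -16], [0, 1]]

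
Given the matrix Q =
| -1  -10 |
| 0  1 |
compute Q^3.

[[-1, -10], [0, 1]]

Q² = I (check: tr Q = 0 and det Q = -1), so Q^3 = Q since 3 is odd.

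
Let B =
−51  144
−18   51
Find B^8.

tr B = 0 and det B = −9, so the characteristic polynomial is λ² − (0)λ + (−9) with roots −3 and 3.
Eigenvectors give P = [[3, −8], [1, −3]] with P⁻¹ = [[3, −8], [1, −3]], and B = P·diag(−3, 3)·P⁻¹.
Then B^8 = P·diag(6561, 6561)·P⁻¹ = [[19683, −52488], [6561, −19683]] · [[3, −8], [1, −3]] = [[6561, 0], [0, 6561]].

[[6561, 0], [0, 6561]]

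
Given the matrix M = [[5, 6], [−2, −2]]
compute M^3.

[[29, 42], [−14, −20]]

tr M = 3 and det M = 2, so the characteristic polynomial is λ² − (3)λ + (2) with roots 2 and 1.
Eigenvectors give P = [[−2, 3], [1, −2]] with P⁻¹ = [[−2, −3], [−1, −2]], and M = P·diag(2, 1)·P⁻¹.
Then M^3 = P·diag(8, 1)·P⁻¹ = [[−16, 3], [8, −2]] · [[−2, −3], [−1, −2]] = [[29, 42], [−14, −20]].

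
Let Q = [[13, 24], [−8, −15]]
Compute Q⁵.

tr Q = −2 and det Q = −3, so the characteristic polynomial is λ² − (−2)λ + (−3) with roots −3 and 1.
Eigenvectors give P = [[−3, −2], [2, 1]] with P⁻¹ = [[1, 2], [−2, −3]], and Q = P·diag(−3, 1)·P⁻¹.
Then Q⁵ = P·diag(−243, 1)·P⁻¹ = [[729, −2], [−486, 1]] · [[1, 2], [−2, −3]] = [[733, 1464], [−488, −975]].

[[733, 1464], [−488, −975]]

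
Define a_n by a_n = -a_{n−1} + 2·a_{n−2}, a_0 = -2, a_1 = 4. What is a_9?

1024

With companion matrix B = [[-1, 2], [1, 0]], [a_n, a_{n−1}]ᵀ = B·[a_{n−1}, a_{n−2}]ᵀ, so [a_9, a_8]ᵀ = B⁸·[a_1, a_0]ᵀ.
B⁸ = [[171, -170], [-85, 86]], giving [a_9, a_8]ᵀ = [[1024], [-512]].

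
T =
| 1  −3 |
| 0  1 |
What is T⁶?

[[1, −18], [0, 1]]

T = I + N where N = [[0, −3], [0, 0]] is strictly upper-triangular, so N² = 0.
(I + N)⁶ = I + 6·N = [[1, −18], [0, 1]].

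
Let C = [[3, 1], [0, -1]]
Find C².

[[9, 2], [0, 1]]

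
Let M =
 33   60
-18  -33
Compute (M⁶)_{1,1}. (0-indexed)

729

tr M = 0 and det M = -9, so the characteristic polynomial is λ² − (0)λ + (-9) with roots 3 and -3.
Eigenvectors give P = [[-2, -5], [1, 3]] with P⁻¹ = [[-3, -5], [1, 2]], and M = P·diag(3, -3)·P⁻¹.
Then M⁶ = P·diag(729, 729)·P⁻¹ = [[-1458, -3645], [729, 2187]] · [[-3, -5], [1, 2]] = [[729, 0], [0, 729]].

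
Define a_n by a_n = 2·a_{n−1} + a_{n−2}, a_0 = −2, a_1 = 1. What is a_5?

With companion matrix Q = [[2, 1], [1, 0]], [a_n, a_{n−1}]ᵀ = Q·[a_{n−1}, a_{n−2}]ᵀ, so [a_5, a_4]ᵀ = Q^4·[a_1, a_0]ᵀ.
Q^4 = [[29, 12], [12, 5]], giving [a_5, a_4]ᵀ = [[5], [2]].

5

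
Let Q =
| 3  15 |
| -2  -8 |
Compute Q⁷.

[[10167, 30885], [-4118, -12482]]

tr Q = -5 and det Q = 6, so the characteristic polynomial is λ² − (-5)λ + (6) with roots -3 and -2.
Eigenvectors give P = [[-5, -3], [2, 1]] with P⁻¹ = [[1, 3], [-2, -5]], and Q = P·diag(-3, -2)·P⁻¹.
Then Q⁷ = P·diag(-2187, -128)·P⁻¹ = [[10935, 384], [-4374, -128]] · [[1, 3], [-2, -5]] = [[10167, 30885], [-4118, -12482]].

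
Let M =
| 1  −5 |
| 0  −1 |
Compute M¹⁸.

[[1, 0], [0, 1]]

M² = I (check: tr M = 0 and det M = −1), so M¹⁸ = I since 18 is even.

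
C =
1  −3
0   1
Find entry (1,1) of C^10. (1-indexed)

C = I + N where N = [[0, −3], [0, 0]] is strictly upper-triangular, so N^2 = 0.
(I + N)^10 = I + 10·N = [[1, −30], [0, 1]].

1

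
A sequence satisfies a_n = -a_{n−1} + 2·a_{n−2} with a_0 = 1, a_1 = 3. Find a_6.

-41

With companion matrix Q = [[-1, 2], [1, 0]], [a_n, a_{n−1}]ᵀ = Q·[a_{n−1}, a_{n−2}]ᵀ, so [a_6, a_5]ᵀ = Q⁵·[a_1, a_0]ᵀ.
Q⁵ = [[-21, 22], [11, -10]], giving [a_6, a_5]ᵀ = [[-41], [23]].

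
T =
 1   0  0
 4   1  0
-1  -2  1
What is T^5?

[[1, 0, 0], [20, 1, 0], [-85, -10, 1]]

T = I + N where N = [[0, 0, 0], [4, 0, 0], [-1, -2, 0]] is strictly lower-triangular, so N^3 = 0.
(I + N)^5 = I + 5·N + 10·N^2 = [[1, 0, 0], [20, 1, 0], [-85, -10, 1]].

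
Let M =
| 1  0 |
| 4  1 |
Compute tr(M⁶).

M = I + N where N = [[0, 0], [4, 0]] is strictly lower-triangular, so N² = 0.
(I + N)⁶ = I + 6·N = [[1, 0], [24, 1]].

2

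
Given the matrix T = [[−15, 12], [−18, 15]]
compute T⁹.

[[−98415, 78732], [−118098, 98415]]

tr T = 0 and det T = −9, so the characteristic polynomial is λ² − (0)λ + (−9) with roots −3 and 3.
Eigenvectors give P = [[1, 2], [1, 3]] with P⁻¹ = [[3, −2], [−1, 1]], and T = P·diag(−3, 3)·P⁻¹.
Then T⁹ = P·diag(−19683, 19683)·P⁻¹ = [[−19683, 39366], [−19683, 59049]] · [[3, −2], [−1, 1]] = [[−98415, 78732], [−118098, 98415]].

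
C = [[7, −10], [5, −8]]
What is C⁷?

[[2443, −4630], [2315, −4502]]

tr C = −1 and det C = −6, so the characteristic polynomial is λ² − (−1)λ + (−6) with roots −3 and 2.
Eigenvectors give P = [[−1, 2], [−1, 1]] with P⁻¹ = [[1, −2], [1, −1]], and C = P·diag(−3, 2)·P⁻¹.
Then C⁷ = P·diag(−2187, 128)·P⁻¹ = [[2187, 256], [2187, 128]] · [[1, −2], [1, −1]] = [[2443, −4630], [2315, −4502]].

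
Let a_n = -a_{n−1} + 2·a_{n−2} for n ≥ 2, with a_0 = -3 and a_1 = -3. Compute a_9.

With companion matrix M = [[-1, 2], [1, 0]], [a_n, a_{n−1}]ᵀ = M·[a_{n−1}, a_{n−2}]ᵀ, so [a_9, a_8]ᵀ = M⁸·[a_1, a_0]ᵀ.
M⁸ = [[171, -170], [-85, 86]], giving [a_9, a_8]ᵀ = [[-3], [-3]].

-3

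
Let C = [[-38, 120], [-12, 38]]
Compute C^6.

[[64, 0], [0, 64]]

tr C = 0 and det C = -4, so the characteristic polynomial is λ² − (0)λ + (-4) with roots -2 and 2.
Eigenvectors give P = [[10, 3], [3, 1]] with P⁻¹ = [[1, -3], [-3, 10]], and C = P·diag(-2, 2)·P⁻¹.
Then C^6 = P·diag(64, 64)·P⁻¹ = [[640, 192], [192, 64]] · [[1, -3], [-3, 10]] = [[64, 0], [0, 64]].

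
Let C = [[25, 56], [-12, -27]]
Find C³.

[[169, 392], [-84, -195]]

tr C = -2 and det C = -3, so the characteristic polynomial is λ² − (-2)λ + (-3) with roots -3 and 1.
Eigenvectors give P = [[-2, 7], [1, -3]] with P⁻¹ = [[3, 7], [1, 2]], and C = P·diag(-3, 1)·P⁻¹.
Then C³ = P·diag(-27, 1)·P⁻¹ = [[54, 7], [-27, -3]] · [[3, 7], [1, 2]] = [[169, 392], [-84, -195]].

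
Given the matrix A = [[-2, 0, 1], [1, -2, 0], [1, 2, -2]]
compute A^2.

[[5, 2, -4], [-4, 4, 1], [-2, -8, 5]]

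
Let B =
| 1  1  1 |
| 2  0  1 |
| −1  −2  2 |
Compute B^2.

[[2, −1, 4], [1, 0, 4], [−7, −5, 1]]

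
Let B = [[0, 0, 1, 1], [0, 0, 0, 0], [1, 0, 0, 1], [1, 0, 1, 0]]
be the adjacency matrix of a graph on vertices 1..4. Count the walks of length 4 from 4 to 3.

The number of length-4 walks from vertex 4 to vertex 3 is entry (4,3) of B^4, where B is the adjacency matrix.
B^2 = [[2, 0, 1, 1], [0, 0, 0, 0], [1, 0, 2, 1], [1, 0, 1, 2]]
B^3 = [[2, 0, 3, 3], [0, 0, 0, 0], [3, 0, 2, 3], [3, 0, 3, 2]]
B^4 = [[6, 0, 5, 5], [0, 0, 0, 0], [5, 0, 6, 5], [5, 0, 5, 6]]

5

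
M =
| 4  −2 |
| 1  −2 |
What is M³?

M² = [[14, −4], [2, 2]]
M³ = [[52, −20], [10, −8]]

[[52, −20], [10, −8]]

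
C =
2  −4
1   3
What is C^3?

[[−20, −60], [15, −5]]

C^2 = [[0, −20], [5, 5]]
C^3 = [[−20, −60], [15, −5]]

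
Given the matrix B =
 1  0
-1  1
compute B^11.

[[1, 0], [-11, 1]]

B = I + N where N = [[0, 0], [-1, 0]] is strictly lower-triangular, so N^2 = 0.
(I + N)^11 = I + 11·N = [[1, 0], [-11, 1]].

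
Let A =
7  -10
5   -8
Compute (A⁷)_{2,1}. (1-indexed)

tr A = -1 and det A = -6, so the characteristic polynomial is λ² − (-1)λ + (-6) with roots 2 and -3.
Eigenvectors give P = [[2, 1], [1, 1]] with P⁻¹ = [[1, -1], [-1, 2]], and A = P·diag(2, -3)·P⁻¹.
Then A⁷ = P·diag(128, -2187)·P⁻¹ = [[256, -2187], [128, -2187]] · [[1, -1], [-1, 2]] = [[2443, -4630], [2315, -4502]].

2315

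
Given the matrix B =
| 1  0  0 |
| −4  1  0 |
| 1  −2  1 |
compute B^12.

B = I + N where N = [[0, 0, 0], [−4, 0, 0], [1, −2, 0]] is strictly lower-triangular, so N^3 = 0.
(I + N)^12 = I + 12·N + 66·N^2 = [[1, 0, 0], [−48, 1, 0], [540, −24, 1]].

[[1, 0, 0], [−48, 1, 0], [540, −24, 1]]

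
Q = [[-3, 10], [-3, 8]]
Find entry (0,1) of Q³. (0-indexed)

190

tr Q = 5 and det Q = 6, so the characteristic polynomial is λ² − (5)λ + (6) with roots 2 and 3.
Eigenvectors give P = [[2, -5], [1, -3]] with P⁻¹ = [[3, -5], [1, -2]], and Q = P·diag(2, 3)·P⁻¹.
Then Q³ = P·diag(8, 27)·P⁻¹ = [[16, -135], [8, -81]] · [[3, -5], [1, -2]] = [[-87, 190], [-57, 122]].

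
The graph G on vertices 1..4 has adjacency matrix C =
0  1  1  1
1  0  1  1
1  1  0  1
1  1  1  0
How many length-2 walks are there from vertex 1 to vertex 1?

3

The number of length-2 walks from vertex 1 to vertex 1 is entry (1,1) of C², where C is the adjacency matrix.
C² = [[3, 2, 2, 2], [2, 3, 2, 2], [2, 2, 3, 2], [2, 2, 2, 3]]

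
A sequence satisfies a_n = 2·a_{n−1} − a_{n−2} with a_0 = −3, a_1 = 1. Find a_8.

29

With companion matrix Q = [[2, −1], [1, 0]], [a_n, a_{n−1}]ᵀ = Q·[a_{n−1}, a_{n−2}]ᵀ, so [a_8, a_7]ᵀ = Q^7·[a_1, a_0]ᵀ.
Q^7 = [[8, −7], [7, −6]], giving [a_8, a_7]ᵀ = [[29], [25]].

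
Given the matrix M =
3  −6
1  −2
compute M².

M² = M (a projection; rank 1, trace 1), so M² = M.

[[3, −6], [1, −2]]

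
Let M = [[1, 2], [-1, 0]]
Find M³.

M² = [[-1, 2], [-1, -2]]
M³ = [[-3, -2], [1, -2]]

[[-3, -2], [1, -2]]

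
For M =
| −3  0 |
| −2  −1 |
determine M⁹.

tr M = −4 and det M = 3, so the characteristic polynomial is λ² − (−4)λ + (3) with roots −3 and −1.
Eigenvectors give P = [[1, 0], [1, −1]] with P⁻¹ = [[1, 0], [1, −1]], and M = P·diag(−3, −1)·P⁻¹.
Then M⁹ = P·diag(−19683, −1)·P⁻¹ = [[−19683, 0], [−19683, 1]] · [[1, 0], [1, −1]] = [[−19683, 0], [−19682, −1]].

[[−19683, 0], [−19682, −1]]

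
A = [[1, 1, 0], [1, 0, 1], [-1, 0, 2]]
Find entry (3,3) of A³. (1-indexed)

7

A² = [[2, 1, 1], [0, 1, 2], [-3, -1, 4]]
A³ = [[2, 2, 3], [-1, 0, 5], [-8, -3, 7]]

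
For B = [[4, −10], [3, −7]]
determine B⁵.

tr B = −3 and det B = 2, so the characteristic polynomial is λ² − (−3)λ + (2) with roots −1 and −2.
Eigenvectors give P = [[2, −5], [1, −3]] with P⁻¹ = [[3, −5], [1, −2]], and B = P·diag(−1, −2)·P⁻¹.
Then B⁵ = P·diag(−1, −32)·P⁻¹ = [[−2, 160], [−1, 96]] · [[3, −5], [1, −2]] = [[154, −310], [93, −187]].

[[154, −310], [93, −187]]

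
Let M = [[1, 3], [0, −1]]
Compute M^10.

[[1, 0], [0, 1]]

M² = I (check: tr M = 0 and det M = −1), so M^10 = I since 10 is even.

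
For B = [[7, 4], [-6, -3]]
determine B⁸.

tr B = 4 and det B = 3, so the characteristic polynomial is λ² − (4)λ + (3) with roots 1 and 3.
Eigenvectors give P = [[-2, 1], [3, -1]] with P⁻¹ = [[1, 1], [3, 2]], and B = P·diag(1, 3)·P⁻¹.
Then B⁸ = P·diag(1, 6561)·P⁻¹ = [[-2, 6561], [3, -6561]] · [[1, 1], [3, 2]] = [[19681, 13120], [-19680, -13119]].

[[19681, 13120], [-19680, -13119]]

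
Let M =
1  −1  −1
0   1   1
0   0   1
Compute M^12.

M = I + N where N = [[0, −1, −1], [0, 0, 1], [0, 0, 0]] is strictly upper-triangular, so N^3 = 0.
(I + N)^12 = I + 12·N + 66·N^2 = [[1, −12, −78], [0, 1, 12], [0, 0, 1]].

[[1, −12, −78], [0, 1, 12], [0, 0, 1]]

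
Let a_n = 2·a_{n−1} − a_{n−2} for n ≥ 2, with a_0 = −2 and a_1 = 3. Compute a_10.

With companion matrix C = [[2, −1], [1, 0]], [a_n, a_{n−1}]ᵀ = C·[a_{n−1}, a_{n−2}]ᵀ, so [a_10, a_9]ᵀ = C⁹·[a_1, a_0]ᵀ.
C⁹ = [[10, −9], [9, −8]], giving [a_10, a_9]ᵀ = [[48], [43]].

48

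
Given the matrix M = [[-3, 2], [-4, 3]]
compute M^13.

M² = I (check: tr M = 0 and det M = -1), so M^13 = M since 13 is odd.

[[-3, 2], [-4, 3]]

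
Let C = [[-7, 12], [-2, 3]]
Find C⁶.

[[2185, -4368], [728, -1455]]

tr C = -4 and det C = 3, so the characteristic polynomial is λ² − (-4)λ + (3) with roots -1 and -3.
Eigenvectors give P = [[2, -3], [1, -1]] with P⁻¹ = [[-1, 3], [-1, 2]], and C = P·diag(-1, -3)·P⁻¹.
Then C⁶ = P·diag(1, 729)·P⁻¹ = [[2, -2187], [1, -729]] · [[-1, 3], [-1, 2]] = [[2185, -4368], [728, -1455]].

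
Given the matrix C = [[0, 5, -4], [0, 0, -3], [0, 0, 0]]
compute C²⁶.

[[0, 0, 0], [0, 0, 0], [0, 0, 0]]

C is strictly triangular, hence nilpotent: C³ = 0, so C²⁶ = 0.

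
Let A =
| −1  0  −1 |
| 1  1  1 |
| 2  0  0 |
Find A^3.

A^2 = [[−1, 0, 1], [2, 1, 0], [−2, 0, −2]]
A^3 = [[3, 0, 1], [−1, 1, −1], [−2, 0, 2]]

[[3, 0, 1], [−1, 1, −1], [−2, 0, 2]]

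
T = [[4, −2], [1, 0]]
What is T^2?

[[14, −8], [4, −2]]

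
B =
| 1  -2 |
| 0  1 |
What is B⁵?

B = I + N where N = [[0, -2], [0, 0]] is strictly upper-triangular, so N² = 0.
(I + N)⁵ = I + 5·N = [[1, -10], [0, 1]].

[[1, -10], [0, 1]]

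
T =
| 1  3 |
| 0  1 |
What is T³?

T = I + N where N = [[0, 3], [0, 0]] is strictly upper-triangular, so N² = 0.
(I + N)³ = I + 3·N = [[1, 9], [0, 1]].

[[1, 9], [0, 1]]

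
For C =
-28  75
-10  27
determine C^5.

tr C = -1 and det C = -6, so the characteristic polynomial is λ² − (-1)λ + (-6) with roots -3 and 2.
Eigenvectors give P = [[-3, -5], [-1, -2]] with P⁻¹ = [[-2, 5], [1, -3]], and C = P·diag(-3, 2)·P⁻¹.
Then C^5 = P·diag(-243, 32)·P⁻¹ = [[729, -160], [243, -64]] · [[-2, 5], [1, -3]] = [[-1618, 4125], [-550, 1407]].

[[-1618, 4125], [-550, 1407]]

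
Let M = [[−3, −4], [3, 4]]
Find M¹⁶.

[[−3, −4], [3, 4]]

M² = M (a projection; rank 1, trace 1), so M¹⁶ = M.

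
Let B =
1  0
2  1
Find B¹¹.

[[1, 0], [22, 1]]

B = I + N where N = [[0, 0], [2, 0]] is strictly lower-triangular, so N² = 0.
(I + N)¹¹ = I + 11·N = [[1, 0], [22, 1]].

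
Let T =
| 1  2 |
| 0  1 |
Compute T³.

T = I + N where N = [[0, 2], [0, 0]] is strictly upper-triangular, so N² = 0.
(I + N)³ = I + 3·N = [[1, 6], [0, 1]].

[[1, 6], [0, 1]]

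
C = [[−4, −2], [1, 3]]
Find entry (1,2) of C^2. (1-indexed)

2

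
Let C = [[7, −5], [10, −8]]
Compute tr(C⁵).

−211

tr C = −1 and det C = −6, so the characteristic polynomial is λ² − (−1)λ + (−6) with roots 2 and −3.
Eigenvectors give P = [[1, −1], [1, −2]] with P⁻¹ = [[2, −1], [1, −1]], and C = P·diag(2, −3)·P⁻¹.
Then C⁵ = P·diag(32, −243)·P⁻¹ = [[32, 243], [32, 486]] · [[2, −1], [1, −1]] = [[307, −275], [550, −518]].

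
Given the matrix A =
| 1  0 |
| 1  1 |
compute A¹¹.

[[1, 0], [11, 1]]

A = I + N where N = [[0, 0], [1, 0]] is strictly lower-triangular, so N² = 0.
(I + N)¹¹ = I + 11·N = [[1, 0], [11, 1]].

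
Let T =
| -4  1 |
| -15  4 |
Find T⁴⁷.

[[-4, 1], [-15, 4]]

T² = I (check: tr T = 0 and det T = -1), so T⁴⁷ = T since 47 is odd.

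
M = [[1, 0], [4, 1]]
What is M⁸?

[[1, 0], [32, 1]]

M = I + N where N = [[0, 0], [4, 0]] is strictly lower-triangular, so N² = 0.
(I + N)⁸ = I + 8·N = [[1, 0], [32, 1]].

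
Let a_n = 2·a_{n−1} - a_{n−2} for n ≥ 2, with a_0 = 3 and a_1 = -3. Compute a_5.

-27

With companion matrix T = [[2, -1], [1, 0]], [a_n, a_{n−1}]ᵀ = T·[a_{n−1}, a_{n−2}]ᵀ, so [a_5, a_4]ᵀ = T⁴·[a_1, a_0]ᵀ.
T⁴ = [[5, -4], [4, -3]], giving [a_5, a_4]ᵀ = [[-27], [-21]].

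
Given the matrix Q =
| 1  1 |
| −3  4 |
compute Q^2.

[[−2, 5], [−15, 13]]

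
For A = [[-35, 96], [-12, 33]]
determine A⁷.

[[-19691, 52512], [-6564, 17505]]

tr A = -2 and det A = -3, so the characteristic polynomial is λ² − (-2)λ + (-3) with roots 1 and -3.
Eigenvectors give P = [[-8, 3], [-3, 1]] with P⁻¹ = [[1, -3], [3, -8]], and A = P·diag(1, -3)·P⁻¹.
Then A⁷ = P·diag(1, -2187)·P⁻¹ = [[-8, -6561], [-3, -2187]] · [[1, -3], [3, -8]] = [[-19691, 52512], [-6564, 17505]].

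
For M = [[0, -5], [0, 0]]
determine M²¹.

M is strictly triangular, hence nilpotent: M² = 0, so M²¹ = 0.

[[0, 0], [0, 0]]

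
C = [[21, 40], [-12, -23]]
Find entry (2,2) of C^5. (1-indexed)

-1463

tr C = -2 and det C = -3, so the characteristic polynomial is λ² − (-2)λ + (-3) with roots -3 and 1.
Eigenvectors give P = [[-5, -2], [3, 1]] with P⁻¹ = [[1, 2], [-3, -5]], and C = P·diag(-3, 1)·P⁻¹.
Then C^5 = P·diag(-243, 1)·P⁻¹ = [[1215, -2], [-729, 1]] · [[1, 2], [-3, -5]] = [[1221, 2440], [-732, -1463]].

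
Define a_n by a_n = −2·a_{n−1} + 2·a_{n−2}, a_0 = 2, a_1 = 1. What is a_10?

With companion matrix T = [[−2, 2], [1, 0]], [a_n, a_{n−1}]ᵀ = T·[a_{n−1}, a_{n−2}]ᵀ, so [a_10, a_9]ᵀ = T^9·[a_1, a_0]ᵀ.
T^9 = [[−6688, 4896], [2448, −1792]], giving [a_10, a_9]ᵀ = [[3104], [−1136]].

3104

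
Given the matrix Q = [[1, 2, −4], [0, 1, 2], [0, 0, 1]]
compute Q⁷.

[[1, 14, 56], [0, 1, 14], [0, 0, 1]]

Q = I + N where N = [[0, 2, −4], [0, 0, 2], [0, 0, 0]] is strictly upper-triangular, so N³ = 0.
(I + N)⁷ = I + 7·N + 21·N² = [[1, 14, 56], [0, 1, 14], [0, 0, 1]].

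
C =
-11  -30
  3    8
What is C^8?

[[2551, 7650], [-765, -2294]]

tr C = -3 and det C = 2, so the characteristic polynomial is λ² − (-3)λ + (2) with roots -1 and -2.
Eigenvectors give P = [[-3, 10], [1, -3]] with P⁻¹ = [[3, 10], [1, 3]], and C = P·diag(-1, -2)·P⁻¹.
Then C^8 = P·diag(1, 256)·P⁻¹ = [[-3, 2560], [1, -768]] · [[3, 10], [1, 3]] = [[2551, 7650], [-765, -2294]].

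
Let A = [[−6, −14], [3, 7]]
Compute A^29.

A² = A (a projection; rank 1, trace 1), so A^29 = A.

[[−6, −14], [3, 7]]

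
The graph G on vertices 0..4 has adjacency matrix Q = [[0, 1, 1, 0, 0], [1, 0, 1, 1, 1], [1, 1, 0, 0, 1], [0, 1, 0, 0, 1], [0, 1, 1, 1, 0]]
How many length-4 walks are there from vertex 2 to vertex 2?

The number of length-4 walks from vertex 2 to vertex 2 is entry (2,2) of Q⁴, where Q is the adjacency matrix.
Q² = [[2, 1, 1, 1, 2], [1, 4, 2, 1, 2], [1, 2, 3, 2, 1], [1, 1, 2, 2, 1], [2, 2, 1, 1, 3]]
Q³ = [[2, 6, 5, 3, 3], [6, 6, 7, 6, 7], [5, 7, 4, 3, 7], [3, 6, 3, 2, 5], [3, 7, 7, 5, 4]]
Q⁴ = [[11, 13, 11, 9, 14], [13, 26, 19, 13, 19], [11, 19, 19, 14, 14], [9, 13, 14, 11, 11], [14, 19, 14, 11, 19]]

19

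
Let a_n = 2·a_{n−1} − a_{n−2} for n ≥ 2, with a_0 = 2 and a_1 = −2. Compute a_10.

−38

With companion matrix C = [[2, −1], [1, 0]], [a_n, a_{n−1}]ᵀ = C·[a_{n−1}, a_{n−2}]ᵀ, so [a_10, a_9]ᵀ = C⁹·[a_1, a_0]ᵀ.
C⁹ = [[10, −9], [9, −8]], giving [a_10, a_9]ᵀ = [[−38], [−34]].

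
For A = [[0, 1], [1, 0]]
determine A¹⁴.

A² = I (check: tr A = 0 and det A = -1), so A¹⁴ = I since 14 is even.

[[1, 0], [0, 1]]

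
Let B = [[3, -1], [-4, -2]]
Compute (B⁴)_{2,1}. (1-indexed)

-84

B² = [[13, -1], [-4, 8]]
B³ = [[43, -11], [-44, -12]]
B⁴ = [[173, -21], [-84, 68]]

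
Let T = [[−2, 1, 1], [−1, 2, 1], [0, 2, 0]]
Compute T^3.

T^2 = [[3, 2, −1], [0, 5, 1], [−2, 4, 2]]
T^3 = [[−8, 5, 5], [−5, 12, 5], [0, 10, 2]]

[[−8, 5, 5], [−5, 12, 5], [0, 10, 2]]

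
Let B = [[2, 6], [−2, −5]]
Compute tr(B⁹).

tr B = −3 and det B = 2, so the characteristic polynomial is λ² − (−3)λ + (2) with roots −2 and −1.
Eigenvectors give P = [[−3, −2], [2, 1]] with P⁻¹ = [[1, 2], [−2, −3]], and B = P·diag(−2, −1)·P⁻¹.
Then B⁹ = P·diag(−512, −1)·P⁻¹ = [[1536, 2], [−1024, −1]] · [[1, 2], [−2, −3]] = [[1532, 3066], [−1022, −2045]].

−513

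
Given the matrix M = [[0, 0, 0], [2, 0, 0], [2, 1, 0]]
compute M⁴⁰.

M is strictly triangular, hence nilpotent: M³ = 0, so M⁴⁰ = 0.

[[0, 0, 0], [0, 0, 0], [0, 0, 0]]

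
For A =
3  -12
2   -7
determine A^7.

tr A = -4 and det A = 3, so the characteristic polynomial is λ² − (-4)λ + (3) with roots -1 and -3.
Eigenvectors give P = [[-3, 2], [-1, 1]] with P⁻¹ = [[-1, 2], [-1, 3]], and A = P·diag(-1, -3)·P⁻¹.
Then A^7 = P·diag(-1, -2187)·P⁻¹ = [[3, -4374], [1, -2187]] · [[-1, 2], [-1, 3]] = [[4371, -13116], [2186, -6559]].

[[4371, -13116], [2186, -6559]]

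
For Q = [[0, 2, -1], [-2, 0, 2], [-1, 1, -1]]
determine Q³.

Q² = [[-3, -1, 5], [-2, -2, 0], [-1, -3, 4]]
Q³ = [[-3, -1, -4], [4, -4, -2], [2, 2, -9]]

[[-3, -1, -4], [4, -4, -2], [2, 2, -9]]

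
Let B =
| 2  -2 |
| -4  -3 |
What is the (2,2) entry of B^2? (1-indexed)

17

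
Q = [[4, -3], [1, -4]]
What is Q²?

[[13, 0], [0, 13]]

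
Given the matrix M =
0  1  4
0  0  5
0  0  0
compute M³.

M is strictly triangular, hence nilpotent: M³ = 0, so M³ = 0.

[[0, 0, 0], [0, 0, 0], [0, 0, 0]]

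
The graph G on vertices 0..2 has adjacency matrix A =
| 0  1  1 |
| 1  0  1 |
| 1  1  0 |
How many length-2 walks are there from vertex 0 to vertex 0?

The number of length-2 walks from vertex 0 to vertex 0 is entry (0,0) of A², where A is the adjacency matrix.
A² = [[2, 1, 1], [1, 2, 1], [1, 1, 2]]

2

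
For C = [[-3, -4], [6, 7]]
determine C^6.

tr C = 4 and det C = 3, so the characteristic polynomial is λ² − (4)λ + (3) with roots 3 and 1.
Eigenvectors give P = [[-2, 1], [3, -1]] with P⁻¹ = [[1, 1], [3, 2]], and C = P·diag(3, 1)·P⁻¹.
Then C^6 = P·diag(729, 1)·P⁻¹ = [[-1458, 1], [2187, -1]] · [[1, 1], [3, 2]] = [[-1455, -1456], [2184, 2185]].

[[-1455, -1456], [2184, 2185]]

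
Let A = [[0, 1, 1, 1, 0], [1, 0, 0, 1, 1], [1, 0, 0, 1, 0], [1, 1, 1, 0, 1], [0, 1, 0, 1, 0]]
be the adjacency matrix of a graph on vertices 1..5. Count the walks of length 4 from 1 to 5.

The number of length-4 walks from vertex 1 to vertex 5 is entry (1,5) of A⁴, where A is the adjacency matrix.
A² = [[3, 1, 1, 2, 2], [1, 3, 2, 2, 1], [1, 2, 2, 1, 1], [2, 2, 1, 4, 1], [2, 1, 1, 1, 2]]
A³ = [[4, 7, 5, 7, 3], [7, 4, 3, 7, 5], [5, 3, 2, 6, 3], [7, 7, 6, 6, 6], [3, 5, 3, 6, 2]]
A⁴ = [[19, 14, 11, 19, 14], [14, 19, 14, 19, 11], [11, 14, 11, 13, 9], [19, 19, 13, 26, 13], [14, 11, 9, 13, 11]]

14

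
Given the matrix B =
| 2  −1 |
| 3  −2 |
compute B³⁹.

[[2, −1], [3, −2]]

B² = I (check: tr B = 0 and det B = −1), so B³⁹ = B since 39 is odd.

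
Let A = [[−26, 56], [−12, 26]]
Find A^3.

[[−104, 224], [−48, 104]]

tr A = 0 and det A = −4, so the characteristic polynomial is λ² − (0)λ + (−4) with roots 2 and −2.
Eigenvectors give P = [[2, −7], [1, −3]] with P⁻¹ = [[−3, 7], [−1, 2]], and A = P·diag(2, −2)·P⁻¹.
Then A^3 = P·diag(8, −8)·P⁻¹ = [[16, 56], [8, 24]] · [[−3, 7], [−1, 2]] = [[−104, 224], [−48, 104]].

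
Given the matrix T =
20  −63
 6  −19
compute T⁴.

[[106, −315], [30, −89]]

tr T = 1 and det T = −2, so the characteristic polynomial is λ² − (1)λ + (−2) with roots −1 and 2.
Eigenvectors give P = [[3, 7], [1, 2]] with P⁻¹ = [[−2, 7], [1, −3]], and T = P·diag(−1, 2)·P⁻¹.
Then T⁴ = P·diag(1, 16)·P⁻¹ = [[3, 112], [1, 32]] · [[−2, 7], [1, −3]] = [[106, −315], [30, −89]].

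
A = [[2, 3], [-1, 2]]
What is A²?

[[1, 12], [-4, 1]]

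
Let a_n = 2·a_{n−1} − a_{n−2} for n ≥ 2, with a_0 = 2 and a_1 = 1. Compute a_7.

−5

With companion matrix B = [[2, −1], [1, 0]], [a_n, a_{n−1}]ᵀ = B·[a_{n−1}, a_{n−2}]ᵀ, so [a_7, a_6]ᵀ = B⁶·[a_1, a_0]ᵀ.
B⁶ = [[7, −6], [6, −5]], giving [a_7, a_6]ᵀ = [[−5], [−4]].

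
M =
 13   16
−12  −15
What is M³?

tr M = −2 and det M = −3, so the characteristic polynomial is λ² − (−2)λ + (−3) with roots 1 and −3.
Eigenvectors give P = [[4, 1], [−3, −1]] with P⁻¹ = [[1, 1], [−3, −4]], and M = P·diag(1, −3)·P⁻¹.
Then M³ = P·diag(1, −27)·P⁻¹ = [[4, −27], [−3, 27]] · [[1, 1], [−3, −4]] = [[85, 112], [−84, −111]].

[[85, 112], [−84, −111]]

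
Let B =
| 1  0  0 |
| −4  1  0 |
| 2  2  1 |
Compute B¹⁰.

B = I + N where N = [[0, 0, 0], [−4, 0, 0], [2, 2, 0]] is strictly lower-triangular, so N³ = 0.
(I + N)¹⁰ = I + 10·N + 45·N² = [[1, 0, 0], [−40, 1, 0], [−340, 20, 1]].

[[1, 0, 0], [−40, 1, 0], [−340, 20, 1]]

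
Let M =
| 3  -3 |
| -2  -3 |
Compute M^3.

M^2 = [[15, 0], [0, 15]]
M^3 = [[45, -45], [-30, -45]]

[[45, -45], [-30, -45]]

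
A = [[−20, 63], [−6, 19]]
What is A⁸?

[[1786, −5355], [510, −1529]]

tr A = −1 and det A = −2, so the characteristic polynomial is λ² − (−1)λ + (−2) with roots −2 and 1.
Eigenvectors give P = [[7, 3], [2, 1]] with P⁻¹ = [[1, −3], [−2, 7]], and A = P·diag(−2, 1)·P⁻¹.
Then A⁸ = P·diag(256, 1)·P⁻¹ = [[1792, 3], [512, 1]] · [[1, −3], [−2, 7]] = [[1786, −5355], [510, −1529]].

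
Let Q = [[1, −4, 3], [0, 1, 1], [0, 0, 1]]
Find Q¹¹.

Q = I + N where N = [[0, −4, 3], [0, 0, 1], [0, 0, 0]] is strictly upper-triangular, so N³ = 0.
(I + N)¹¹ = I + 11·N + 55·N² = [[1, −44, −187], [0, 1, 11], [0, 0, 1]].

[[1, −44, −187], [0, 1, 11], [0, 0, 1]]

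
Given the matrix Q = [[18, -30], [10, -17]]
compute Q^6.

[[2724, -3990], [1330, -1931]]

tr Q = 1 and det Q = -6, so the characteristic polynomial is λ² − (1)λ + (-6) with roots 3 and -2.
Eigenvectors give P = [[-2, -3], [-1, -2]] with P⁻¹ = [[-2, 3], [1, -2]], and Q = P·diag(3, -2)·P⁻¹.
Then Q^6 = P·diag(729, 64)·P⁻¹ = [[-1458, -192], [-729, -128]] · [[-2, 3], [1, -2]] = [[2724, -3990], [1330, -1931]].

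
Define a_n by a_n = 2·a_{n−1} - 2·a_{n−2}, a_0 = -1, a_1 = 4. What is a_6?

With companion matrix M = [[2, -2], [1, 0]], [a_n, a_{n−1}]ᵀ = M·[a_{n−1}, a_{n−2}]ᵀ, so [a_6, a_5]ᵀ = M^5·[a_1, a_0]ᵀ.
M^5 = [[-8, 8], [-4, 0]], giving [a_6, a_5]ᵀ = [[-40], [-16]].

-40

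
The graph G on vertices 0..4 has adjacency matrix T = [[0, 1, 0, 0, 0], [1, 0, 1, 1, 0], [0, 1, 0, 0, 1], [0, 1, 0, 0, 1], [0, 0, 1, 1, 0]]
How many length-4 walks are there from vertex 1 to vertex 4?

10

The number of length-4 walks from vertex 1 to vertex 4 is entry (1,4) of T^4, where T is the adjacency matrix.
T^2 = [[1, 0, 1, 1, 0], [0, 3, 0, 0, 2], [1, 0, 2, 2, 0], [1, 0, 2, 2, 0], [0, 2, 0, 0, 2]]
T^3 = [[0, 3, 0, 0, 2], [3, 0, 5, 5, 0], [0, 5, 0, 0, 4], [0, 5, 0, 0, 4], [2, 0, 4, 4, 0]]
T^4 = [[3, 0, 5, 5, 0], [0, 13, 0, 0, 10], [5, 0, 9, 9, 0], [5, 0, 9, 9, 0], [0, 10, 0, 0, 8]]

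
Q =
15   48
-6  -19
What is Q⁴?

[[-639, -1920], [240, 721]]

tr Q = -4 and det Q = 3, so the characteristic polynomial is λ² − (-4)λ + (3) with roots -3 and -1.
Eigenvectors give P = [[-8, -3], [3, 1]] with P⁻¹ = [[1, 3], [-3, -8]], and Q = P·diag(-3, -1)·P⁻¹.
Then Q⁴ = P·diag(81, 1)·P⁻¹ = [[-648, -3], [243, 1]] · [[1, 3], [-3, -8]] = [[-639, -1920], [240, 721]].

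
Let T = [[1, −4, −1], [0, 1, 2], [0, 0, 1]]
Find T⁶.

[[1, −24, −126], [0, 1, 12], [0, 0, 1]]

T = I + N where N = [[0, −4, −1], [0, 0, 2], [0, 0, 0]] is strictly upper-triangular, so N³ = 0.
(I + N)⁶ = I + 6·N + 15·N² = [[1, −24, −126], [0, 1, 12], [0, 0, 1]].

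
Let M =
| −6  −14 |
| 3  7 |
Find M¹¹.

[[−6, −14], [3, 7]]

M² = M (a projection; rank 1, trace 1), so M¹¹ = M.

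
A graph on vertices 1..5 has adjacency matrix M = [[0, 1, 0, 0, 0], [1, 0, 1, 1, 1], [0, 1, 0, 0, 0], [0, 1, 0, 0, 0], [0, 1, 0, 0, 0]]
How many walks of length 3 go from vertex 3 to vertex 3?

The number of length-3 walks from vertex 3 to vertex 3 is entry (3,3) of M³, where M is the adjacency matrix.
M² = [[1, 0, 1, 1, 1], [0, 4, 0, 0, 0], [1, 0, 1, 1, 1], [1, 0, 1, 1, 1], [1, 0, 1, 1, 1]]
M³ = [[0, 4, 0, 0, 0], [4, 0, 4, 4, 4], [0, 4, 0, 0, 0], [0, 4, 0, 0, 0], [0, 4, 0, 0, 0]]

0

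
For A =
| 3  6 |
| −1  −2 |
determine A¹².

[[3, 6], [−1, −2]]

A² = A (a projection; rank 1, trace 1), so A¹² = A.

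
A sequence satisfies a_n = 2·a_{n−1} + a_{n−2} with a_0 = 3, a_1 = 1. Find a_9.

With companion matrix A = [[2, 1], [1, 0]], [a_n, a_{n−1}]ᵀ = A·[a_{n−1}, a_{n−2}]ᵀ, so [a_9, a_8]ᵀ = A⁸·[a_1, a_0]ᵀ.
A⁸ = [[985, 408], [408, 169]], giving [a_9, a_8]ᵀ = [[2209], [915]].

2209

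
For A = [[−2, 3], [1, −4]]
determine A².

[[7, −18], [−6, 19]]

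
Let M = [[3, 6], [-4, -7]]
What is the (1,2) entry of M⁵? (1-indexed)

tr M = -4 and det M = 3, so the characteristic polynomial is λ² − (-4)λ + (3) with roots -3 and -1.
Eigenvectors give P = [[-1, -3], [1, 2]] with P⁻¹ = [[2, 3], [-1, -1]], and M = P·diag(-3, -1)·P⁻¹.
Then M⁵ = P·diag(-243, -1)·P⁻¹ = [[243, 3], [-243, -2]] · [[2, 3], [-1, -1]] = [[483, 726], [-484, -727]].

726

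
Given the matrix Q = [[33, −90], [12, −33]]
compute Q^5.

[[2673, −7290], [972, −2673]]

tr Q = 0 and det Q = −9, so the characteristic polynomial is λ² − (0)λ + (−9) with roots 3 and −3.
Eigenvectors give P = [[3, −5], [1, −2]] with P⁻¹ = [[2, −5], [1, −3]], and Q = P·diag(3, −3)·P⁻¹.
Then Q^5 = P·diag(243, −243)·P⁻¹ = [[729, 1215], [243, 486]] · [[2, −5], [1, −3]] = [[2673, −7290], [972, −2673]].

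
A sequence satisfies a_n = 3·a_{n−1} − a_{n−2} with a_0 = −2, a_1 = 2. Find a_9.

7142

With companion matrix C = [[3, −1], [1, 0]], [a_n, a_{n−1}]ᵀ = C·[a_{n−1}, a_{n−2}]ᵀ, so [a_9, a_8]ᵀ = C⁸·[a_1, a_0]ᵀ.
C⁸ = [[2584, −987], [987, −377]], giving [a_9, a_8]ᵀ = [[7142], [2728]].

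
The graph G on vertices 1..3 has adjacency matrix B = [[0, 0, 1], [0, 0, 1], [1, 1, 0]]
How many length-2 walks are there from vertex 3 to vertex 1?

0

The number of length-2 walks from vertex 3 to vertex 1 is entry (3,1) of B², where B is the adjacency matrix.
B² = [[1, 1, 0], [1, 1, 0], [0, 0, 2]]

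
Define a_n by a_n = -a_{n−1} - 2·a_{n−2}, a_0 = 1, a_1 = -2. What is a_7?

With companion matrix Q = [[-1, -2], [1, 0]], [a_n, a_{n−1}]ᵀ = Q·[a_{n−1}, a_{n−2}]ᵀ, so [a_7, a_6]ᵀ = Q⁶·[a_1, a_0]ᵀ.
Q⁶ = [[7, 10], [-5, 2]], giving [a_7, a_6]ᵀ = [[-4], [12]].

-4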